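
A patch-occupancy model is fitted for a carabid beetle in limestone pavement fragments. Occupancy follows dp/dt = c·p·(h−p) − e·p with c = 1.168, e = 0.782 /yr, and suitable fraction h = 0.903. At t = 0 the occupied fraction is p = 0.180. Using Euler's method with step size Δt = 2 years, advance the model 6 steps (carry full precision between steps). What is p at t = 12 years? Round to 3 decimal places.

Update rule: p ← p + [c·p·(h−p) − e·p]·Δt with Δt = 2.
step 1: Δp = +0.02249, p = 0.20249
step 2: Δp = +0.01466, p = 0.21715
step 3: Δp = +0.00828, p = 0.22543
step 4: Δp = +0.00424, p = 0.22967
step 5: Δp = +0.00204, p = 0.23171
step 6: Δp = +0.00096, p = 0.23267

0.233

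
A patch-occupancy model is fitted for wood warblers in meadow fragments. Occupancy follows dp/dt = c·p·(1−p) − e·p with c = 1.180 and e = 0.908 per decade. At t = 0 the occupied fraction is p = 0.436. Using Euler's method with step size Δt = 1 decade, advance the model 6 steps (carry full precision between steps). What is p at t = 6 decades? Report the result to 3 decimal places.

Update rule: p ← p + [c·p·(1−p) − e·p]·Δt with Δt = 1.
step 1: Δp = -0.10572, p = 0.33028
step 2: Δp = -0.03888, p = 0.29140
step 3: Δp = -0.02094, p = 0.27046
step 4: Δp = -0.01275, p = 0.25771
step 5: Δp = -0.00827, p = 0.24944
step 6: Δp = -0.00557, p = 0.24387

0.244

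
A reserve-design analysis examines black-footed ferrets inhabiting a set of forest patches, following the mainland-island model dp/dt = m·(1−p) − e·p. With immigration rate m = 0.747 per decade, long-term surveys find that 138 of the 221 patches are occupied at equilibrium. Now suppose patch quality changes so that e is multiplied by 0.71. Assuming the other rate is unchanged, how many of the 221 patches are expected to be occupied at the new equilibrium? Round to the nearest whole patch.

155

Observed p* = 138/221 = 0.62443.
Balance m(1−p*) = e·p* gives e = m(1−p*)/p* = 0.747×0.37557/0.62443 = 0.44929.
New p* = m/(m+e) = 0.74700/(0.74700+0.31900) = 0.70075.
Expected occupied = 221 × 0.70075 = 154.87 ≈ 155.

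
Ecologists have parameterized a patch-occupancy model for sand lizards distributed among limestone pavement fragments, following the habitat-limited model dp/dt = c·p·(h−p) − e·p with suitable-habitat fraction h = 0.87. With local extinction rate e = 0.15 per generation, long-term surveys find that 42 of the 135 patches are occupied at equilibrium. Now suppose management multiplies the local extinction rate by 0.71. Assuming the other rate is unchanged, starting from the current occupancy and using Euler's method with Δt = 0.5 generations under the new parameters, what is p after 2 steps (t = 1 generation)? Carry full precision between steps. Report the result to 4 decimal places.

0.3245

Observed p* = 42/135 = 0.31111.
Balance c(h−p*) = e gives c = e/(0.87 − 0.31111) = 0.15/0.55889 = 0.26839.
Starting from p₀ = 0.31111; update p ← p + (dp/dt)·Δt with the new parameters.
  1  |  dp/dt·Δt = +0.006767  |  p_1 = 0.317878
  2  |  dp/dt·Δt = +0.006625  |  p_2 = 0.324503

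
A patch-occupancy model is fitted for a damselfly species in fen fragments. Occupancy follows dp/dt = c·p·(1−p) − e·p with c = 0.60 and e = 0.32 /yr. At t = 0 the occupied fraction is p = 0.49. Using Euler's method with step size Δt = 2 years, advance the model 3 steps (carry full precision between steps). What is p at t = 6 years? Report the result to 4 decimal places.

0.4685

Update rule: p ← p + [c·p·(1−p) − e·p]·Δt with Δt = 2.
p: 0.49000 → 0.47628  (Δp = -0.01372)
p: 0.47628 → 0.47079  (Δp = -0.00549)
p: 0.47079 → 0.46846  (Δp = -0.00233)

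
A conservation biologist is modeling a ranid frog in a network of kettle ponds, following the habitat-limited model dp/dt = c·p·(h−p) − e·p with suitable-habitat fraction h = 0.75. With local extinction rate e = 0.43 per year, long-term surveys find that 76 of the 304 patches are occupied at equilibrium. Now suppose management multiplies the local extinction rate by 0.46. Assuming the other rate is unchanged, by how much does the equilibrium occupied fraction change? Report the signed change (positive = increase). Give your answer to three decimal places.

0.270

Observed p* = 76/304 = 0.25000.
Balance c(h−p*) = e gives c = e/(0.75 − 0.25000) = 0.43/0.50000 = 0.86000.
New p* = 0.75 − e/c = 0.75 − 0.19780/0.86000 = 0.52000.
Δp* = 0.52000 − 0.25000 = +0.27000.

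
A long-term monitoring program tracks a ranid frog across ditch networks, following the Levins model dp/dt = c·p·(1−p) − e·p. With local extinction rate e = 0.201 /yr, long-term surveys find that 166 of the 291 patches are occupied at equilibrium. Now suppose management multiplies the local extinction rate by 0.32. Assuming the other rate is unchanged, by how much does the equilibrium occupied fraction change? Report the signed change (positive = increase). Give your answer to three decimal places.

0.292

Observed p* = 166/291 = 0.57045.
Balance c(1−p*) = e gives c = e/(1 − 0.57045) = 0.201/0.42955 = 0.46793.
New p* = 1 − e/c = 1 − 0.06432/0.46793 = 0.86254.
Δp* = 0.86254 − 0.57045 = +0.29209.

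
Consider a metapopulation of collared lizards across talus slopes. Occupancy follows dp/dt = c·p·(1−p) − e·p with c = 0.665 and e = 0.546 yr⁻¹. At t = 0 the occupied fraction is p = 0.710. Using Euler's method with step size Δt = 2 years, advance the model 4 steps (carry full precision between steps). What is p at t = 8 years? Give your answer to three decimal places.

0.191

Update rule: p ← p + [c·p·(1−p) − e·p]·Δt with Δt = 2.
  1  |  dp/dt·Δt = -0.501473  |  p_1 = 0.208527
  2  |  dp/dt·Δt = -0.008204  |  p_2 = 0.200323
  3  |  dp/dt·Δt = -0.005695  |  p_3 = 0.194628
  4  |  dp/dt·Δt = -0.004059  |  p_4 = 0.190569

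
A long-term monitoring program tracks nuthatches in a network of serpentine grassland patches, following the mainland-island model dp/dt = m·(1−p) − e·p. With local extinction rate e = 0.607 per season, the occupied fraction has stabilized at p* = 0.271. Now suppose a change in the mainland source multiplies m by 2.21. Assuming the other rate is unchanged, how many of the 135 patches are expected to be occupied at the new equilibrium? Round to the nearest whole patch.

61

Balance m(1−p*) = e·p* gives m = e·p*/(1−p*) = 0.607×0.27100/0.72900 = 0.22565.
New p* = m/(m+e) = 0.49869/(0.49869+0.60700) = 0.45102.
Expected occupied = 135 × 0.45102 = 60.89 ≈ 61.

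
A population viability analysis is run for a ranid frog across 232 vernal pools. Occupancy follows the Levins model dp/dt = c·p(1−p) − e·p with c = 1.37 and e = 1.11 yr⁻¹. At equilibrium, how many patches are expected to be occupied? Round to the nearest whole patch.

p* = 1 − e/c = 1 − 1.11/1.37 = 0.1898.
Expected occupied patches = N × p* = 232 × 0.1898 = 44.03 ≈ 44.

44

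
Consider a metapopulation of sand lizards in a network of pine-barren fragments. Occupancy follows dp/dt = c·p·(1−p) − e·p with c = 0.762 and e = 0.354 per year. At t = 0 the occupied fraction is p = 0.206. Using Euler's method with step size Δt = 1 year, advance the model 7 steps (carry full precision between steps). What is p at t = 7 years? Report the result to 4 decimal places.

Update rule: p ← p + [c·p·(1−p) − e·p]·Δt with Δt = 1.
t = 1: p = 0.20600 + (+0.05171) = 0.25771
t = 2: p = 0.25771 + (+0.05454) = 0.31225
t = 3: p = 0.31225 + (+0.05310) = 0.36535
t = 4: p = 0.36535 + (+0.04735) = 0.41270
t = 5: p = 0.41270 + (+0.03860) = 0.45130
t = 6: p = 0.45130 + (+0.02893) = 0.48023
t = 7: p = 0.48023 + (+0.02020) = 0.50043

0.5004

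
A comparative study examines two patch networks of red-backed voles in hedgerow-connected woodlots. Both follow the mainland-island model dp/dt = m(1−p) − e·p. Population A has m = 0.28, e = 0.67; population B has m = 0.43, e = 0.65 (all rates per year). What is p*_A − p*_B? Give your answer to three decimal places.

-0.103

A: p*_A = m/(m+e) = 0.28/0.9500 = 0.2947.
B: p*_B = 0.43/1.0800 = 0.3981.
p*_A − p*_B = 0.2947 − 0.3981 = -0.1034.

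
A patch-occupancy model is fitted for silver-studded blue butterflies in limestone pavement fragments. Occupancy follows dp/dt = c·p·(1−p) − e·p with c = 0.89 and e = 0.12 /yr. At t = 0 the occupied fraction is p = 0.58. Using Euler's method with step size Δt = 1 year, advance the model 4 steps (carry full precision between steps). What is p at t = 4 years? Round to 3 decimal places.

Update rule: p ← p + [c·p·(1−p) − e·p]·Δt with Δt = 1.
p: 0.58000 → 0.72720  (Δp = +0.14720)
p: 0.72720 → 0.81650  (Δp = +0.08929)
p: 0.81650 → 0.85187  (Δp = +0.03537)
p: 0.85187 → 0.86195  (Δp = +0.01009)

0.862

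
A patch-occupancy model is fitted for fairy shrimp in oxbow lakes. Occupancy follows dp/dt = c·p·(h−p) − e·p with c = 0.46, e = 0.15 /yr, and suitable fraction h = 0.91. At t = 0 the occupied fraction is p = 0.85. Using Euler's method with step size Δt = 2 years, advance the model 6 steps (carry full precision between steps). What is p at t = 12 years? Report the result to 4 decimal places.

0.5849

Update rule: p ← p + [c·p·(h−p) − e·p]·Δt with Δt = 2.
t = 2: p = 0.85000 + (-0.20808) = 0.64192
t = 4: p = 0.64192 + (-0.03426) = 0.60766
t = 6: p = 0.60766 + (-0.01328) = 0.59439
t = 8: p = 0.59439 + (-0.00573) = 0.58866
t = 10: p = 0.58866 + (-0.00257) = 0.58609
t = 12: p = 0.58609 + (-0.00117) = 0.58492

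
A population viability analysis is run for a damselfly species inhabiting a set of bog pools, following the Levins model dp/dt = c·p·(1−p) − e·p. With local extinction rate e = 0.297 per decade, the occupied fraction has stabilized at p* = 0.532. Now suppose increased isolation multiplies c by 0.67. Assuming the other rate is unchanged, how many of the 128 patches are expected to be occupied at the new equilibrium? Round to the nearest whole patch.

39

Balance c(1−p*) = e gives c = e/(1 − 0.53200) = 0.297/0.46800 = 0.63462.
New p* = 1 − e/c = 1 − 0.29700/0.42520 = 0.30151.
Expected occupied = 128 × 0.30151 = 38.59 ≈ 39.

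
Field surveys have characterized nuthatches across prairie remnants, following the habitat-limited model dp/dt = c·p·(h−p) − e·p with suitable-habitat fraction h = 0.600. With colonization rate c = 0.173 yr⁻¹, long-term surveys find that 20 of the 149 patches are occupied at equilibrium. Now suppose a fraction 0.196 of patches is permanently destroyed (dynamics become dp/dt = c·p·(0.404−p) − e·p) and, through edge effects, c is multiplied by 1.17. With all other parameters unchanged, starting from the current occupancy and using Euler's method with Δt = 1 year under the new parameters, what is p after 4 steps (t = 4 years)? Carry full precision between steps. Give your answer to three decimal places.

Observed p* = 20/149 = 0.13423.
Balance c(h−p*) = e gives e = 0.173×(0.6 − 0.13423) = 0.08058.
Starting from p₀ = 0.13423; update p ← p + (dp/dt)·Δt with the new parameters.
t = 1: p = 0.13423 + (-0.00349) = 0.13074
t = 2: p = 0.13074 + (-0.00330) = 0.12744
t = 3: p = 0.12744 + (-0.00313) = 0.12430
t = 4: p = 0.12430 + (-0.00298) = 0.12132

0.121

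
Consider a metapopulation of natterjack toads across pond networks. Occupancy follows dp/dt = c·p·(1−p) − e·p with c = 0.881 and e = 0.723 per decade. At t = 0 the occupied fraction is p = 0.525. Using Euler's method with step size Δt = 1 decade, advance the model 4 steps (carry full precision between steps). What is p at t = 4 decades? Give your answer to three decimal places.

Update rule: p ← p + [c·p·(1−p) − e·p]·Δt with Δt = 1.
t = 1: p = 0.52500 + (-0.15988) = 0.36512
t = 2: p = 0.36512 + (-0.05976) = 0.30536
t = 3: p = 0.30536 + (-0.03390) = 0.27146
t = 4: p = 0.27146 + (-0.02203) = 0.24943

0.249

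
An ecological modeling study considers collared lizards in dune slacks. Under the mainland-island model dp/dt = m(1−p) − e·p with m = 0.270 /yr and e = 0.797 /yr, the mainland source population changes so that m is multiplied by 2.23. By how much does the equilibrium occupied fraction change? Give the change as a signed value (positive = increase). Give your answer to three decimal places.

0.177

Before: p* = 0.270/(0.270+0.797) = 0.2530.
After: m = 0.6021, e = 0.797; p* = 0.6021/1.3991 = 0.4303.
Δp* = 0.4303 − 0.2530 = +0.1773.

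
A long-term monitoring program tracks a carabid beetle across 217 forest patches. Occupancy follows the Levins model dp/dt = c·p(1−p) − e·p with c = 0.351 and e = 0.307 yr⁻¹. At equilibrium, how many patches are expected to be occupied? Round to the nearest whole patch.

p* = 1 − e/c = 1 − 0.307/0.351 = 0.1254.
Expected occupied patches = N × p* = 217 × 0.1254 = 27.20 ≈ 27.

27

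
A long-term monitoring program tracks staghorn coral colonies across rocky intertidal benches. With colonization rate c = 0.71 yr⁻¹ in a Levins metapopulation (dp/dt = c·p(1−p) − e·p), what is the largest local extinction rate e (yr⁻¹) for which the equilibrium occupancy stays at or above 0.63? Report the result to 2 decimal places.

0.26

1 − e/c ≥ 0.63 ⇒ e ≤ c(1 − 0.63) = 0.71 × 0.3700.
e_max = 0.2627.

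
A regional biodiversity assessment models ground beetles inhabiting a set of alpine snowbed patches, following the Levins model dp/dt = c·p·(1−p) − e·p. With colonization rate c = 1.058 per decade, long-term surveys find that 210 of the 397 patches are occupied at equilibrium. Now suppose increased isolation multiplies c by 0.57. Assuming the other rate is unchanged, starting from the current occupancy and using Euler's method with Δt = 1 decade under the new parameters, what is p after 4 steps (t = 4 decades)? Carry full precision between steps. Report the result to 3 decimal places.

0.289

Observed p* = 210/397 = 0.52897.
Balance c(1−p*) = e gives e = 1.058×(1 − 0.52897) = 0.49835.
Starting from p₀ = 0.52897; update p ← p + (dp/dt)·Δt with the new parameters.
step 1: Δp = -0.11335, p = 0.41561
step 2: Δp = -0.06065, p = 0.35496
step 3: Δp = -0.03882, p = 0.31614
step 4: Δp = -0.02717, p = 0.28897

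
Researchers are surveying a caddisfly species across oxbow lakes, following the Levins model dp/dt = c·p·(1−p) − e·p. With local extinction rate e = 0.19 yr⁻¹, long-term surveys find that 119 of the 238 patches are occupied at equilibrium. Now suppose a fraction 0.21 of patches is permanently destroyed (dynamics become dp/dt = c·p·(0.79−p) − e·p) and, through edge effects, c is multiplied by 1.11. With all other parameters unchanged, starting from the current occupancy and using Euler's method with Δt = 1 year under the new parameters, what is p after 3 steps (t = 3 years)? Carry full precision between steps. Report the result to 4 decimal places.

0.4223

Observed p* = 119/238 = 0.50000.
Balance c(1−p*) = e gives c = e/(1 − 0.50000) = 0.19/0.50000 = 0.38000.
Starting from p₀ = 0.50000; update p ← p + (dp/dt)·Δt with the new parameters.
p: 0.50000 → 0.46616  (Δp = -0.03384)
p: 0.46616 → 0.44127  (Δp = -0.02490)
p: 0.44127 → 0.42233  (Δp = -0.01893)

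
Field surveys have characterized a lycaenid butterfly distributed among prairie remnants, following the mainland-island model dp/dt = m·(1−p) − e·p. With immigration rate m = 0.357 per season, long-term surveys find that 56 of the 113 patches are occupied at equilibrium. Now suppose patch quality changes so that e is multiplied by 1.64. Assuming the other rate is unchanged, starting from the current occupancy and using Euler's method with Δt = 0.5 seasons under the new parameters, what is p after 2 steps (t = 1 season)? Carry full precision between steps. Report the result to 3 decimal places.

0.408

Observed p* = 56/113 = 0.49558.
Balance m(1−p*) = e·p* gives e = m(1−p*)/p* = 0.357×0.50442/0.49558 = 0.36338.
Starting from p₀ = 0.49558; update p ← p + (dp/dt)·Δt with the new parameters.
t = 0.5: p = 0.49558 + (-0.05763) = 0.43795
t = 1: p = 0.43795 + (-0.03017) = 0.40778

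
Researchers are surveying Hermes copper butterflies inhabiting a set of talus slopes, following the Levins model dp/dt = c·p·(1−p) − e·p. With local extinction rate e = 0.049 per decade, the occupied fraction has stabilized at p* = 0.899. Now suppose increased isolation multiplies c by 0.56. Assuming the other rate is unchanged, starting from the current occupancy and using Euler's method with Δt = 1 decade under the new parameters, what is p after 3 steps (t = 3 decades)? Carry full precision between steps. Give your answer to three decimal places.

Balance c(1−p*) = e gives c = e/(1 − 0.89900) = 0.049/0.10100 = 0.48515.
Starting from p₀ = 0.89900; update p ← p + (dp/dt)·Δt with the new parameters.
step 1: Δp = -0.01938, p = 0.87962
step 2: Δp = -0.01433, p = 0.86528
step 3: Δp = -0.01073, p = 0.85456

0.855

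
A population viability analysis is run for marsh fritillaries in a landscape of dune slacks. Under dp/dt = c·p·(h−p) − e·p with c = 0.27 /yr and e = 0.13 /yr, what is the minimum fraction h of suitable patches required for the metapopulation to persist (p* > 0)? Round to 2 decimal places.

p* = h − e/c is positive only when h > e/c.
h_min = e/c = 0.13/0.27 = 0.4815.

0.48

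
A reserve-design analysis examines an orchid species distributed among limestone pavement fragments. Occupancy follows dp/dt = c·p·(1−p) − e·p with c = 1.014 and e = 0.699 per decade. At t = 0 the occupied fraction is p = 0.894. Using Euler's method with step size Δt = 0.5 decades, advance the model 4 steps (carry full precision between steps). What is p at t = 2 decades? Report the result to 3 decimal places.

0.432

Update rule: p ← p + [c·p·(1−p) − e·p]·Δt with Δt = 0.5.
  1  |  dp/dt·Δt = -0.264408  |  p_1 = 0.629592
  2  |  dp/dt·Δt = -0.101807  |  p_2 = 0.527785
  3  |  dp/dt·Δt = -0.058102  |  p_3 = 0.469683
  4  |  dp/dt·Δt = -0.037870  |  p_4 = 0.431813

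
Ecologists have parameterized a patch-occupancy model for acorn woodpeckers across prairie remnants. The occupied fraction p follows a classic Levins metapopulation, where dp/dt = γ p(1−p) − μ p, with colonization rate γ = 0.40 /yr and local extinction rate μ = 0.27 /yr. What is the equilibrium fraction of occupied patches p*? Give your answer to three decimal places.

Setting dp/dt = 0 and dividing through by p* gives γ·(1−p*) = μ.
So p* = 1 − μ/γ = 1 − 0.27/0.40 = 1 − 0.6750 = 0.3250.

0.325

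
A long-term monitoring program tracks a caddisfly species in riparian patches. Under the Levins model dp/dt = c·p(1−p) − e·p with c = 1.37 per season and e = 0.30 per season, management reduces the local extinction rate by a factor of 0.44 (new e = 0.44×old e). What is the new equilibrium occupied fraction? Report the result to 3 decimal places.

0.904

Before: p* = 1 − 0.30/1.37 = 0.7810.
After the change, c = 1.37, e = 0.132, so p* = 1 − 0.132/1.37 = 0.9036.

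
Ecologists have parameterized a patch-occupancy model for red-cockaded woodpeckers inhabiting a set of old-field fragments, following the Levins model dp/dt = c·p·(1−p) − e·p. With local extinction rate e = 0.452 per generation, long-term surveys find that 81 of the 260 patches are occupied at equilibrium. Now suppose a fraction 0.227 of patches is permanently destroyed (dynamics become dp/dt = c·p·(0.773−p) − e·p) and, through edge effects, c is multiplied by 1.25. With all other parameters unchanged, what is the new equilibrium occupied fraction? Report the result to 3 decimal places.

Observed p* = 81/260 = 0.31154.
Balance c(1−p*) = e gives c = e/(1 − 0.31154) = 0.452/0.68846 = 0.65654.
New p* = 0.773 − e/c = 0.773 − 0.45200/0.82068 = 0.22224.

0.222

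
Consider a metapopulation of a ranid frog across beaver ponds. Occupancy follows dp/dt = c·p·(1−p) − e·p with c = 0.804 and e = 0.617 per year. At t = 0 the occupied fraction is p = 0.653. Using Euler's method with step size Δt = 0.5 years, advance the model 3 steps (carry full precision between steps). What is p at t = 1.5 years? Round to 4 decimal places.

Update rule: p ← p + [c·p·(1−p) − e·p]·Δt with Δt = 0.5.
t = 0.5: p = 0.65300 + (-0.11036) = 0.54264
t = 1: p = 0.54264 + (-0.06764) = 0.47500
t = 1.5: p = 0.47500 + (-0.04629) = 0.42871

0.4287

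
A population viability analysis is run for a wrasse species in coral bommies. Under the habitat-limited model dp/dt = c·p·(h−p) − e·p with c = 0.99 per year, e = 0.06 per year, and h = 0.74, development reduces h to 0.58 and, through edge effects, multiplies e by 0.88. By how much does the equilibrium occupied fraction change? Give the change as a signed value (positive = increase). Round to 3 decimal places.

-0.153

Before: p* = h − e/c = 0.74 − 0.06/0.99 = 0.74 − 0.0606 = 0.6794.
After: c = 0.99, e = 0.0528, h = 0.58; p* = 0.58 − 0.0528/0.99 = 0.5267.
Δp* = 0.5267 − 0.6794 = -0.1527.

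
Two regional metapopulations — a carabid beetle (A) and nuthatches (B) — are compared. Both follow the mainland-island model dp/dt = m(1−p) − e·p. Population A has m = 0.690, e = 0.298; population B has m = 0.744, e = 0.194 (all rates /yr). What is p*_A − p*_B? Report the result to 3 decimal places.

-0.095

A: p*_A = m/(m+e) = 0.690/0.9880 = 0.6984.
B: p*_B = 0.744/0.9380 = 0.7932.
p*_A − p*_B = 0.6984 − 0.7932 = -0.0948.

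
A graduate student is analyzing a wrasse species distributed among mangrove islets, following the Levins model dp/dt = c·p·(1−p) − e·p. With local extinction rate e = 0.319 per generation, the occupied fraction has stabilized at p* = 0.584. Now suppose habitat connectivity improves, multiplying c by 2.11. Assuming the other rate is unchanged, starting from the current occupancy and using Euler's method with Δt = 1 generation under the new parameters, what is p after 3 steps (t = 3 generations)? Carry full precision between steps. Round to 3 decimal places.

0.802

Balance c(1−p*) = e gives c = e/(1 − 0.58400) = 0.319/0.41600 = 0.76683.
Starting from p₀ = 0.58400; update p ← p + (dp/dt)·Δt with the new parameters.
step 1: Δp = +0.20679, p = 0.79079
step 2: Δp = +0.01542, p = 0.80621
step 3: Δp = -0.00440, p = 0.80182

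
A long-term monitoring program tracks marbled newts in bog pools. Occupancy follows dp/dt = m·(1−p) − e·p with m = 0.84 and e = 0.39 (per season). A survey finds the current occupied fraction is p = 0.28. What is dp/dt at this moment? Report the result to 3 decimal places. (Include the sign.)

Colonization term: m·(1−p) = 0.84×0.7200 = 0.60480.
Extinction term: e·p = 0.10920.
dp/dt = 0.60480 − 0.10920 = 0.49560.

0.496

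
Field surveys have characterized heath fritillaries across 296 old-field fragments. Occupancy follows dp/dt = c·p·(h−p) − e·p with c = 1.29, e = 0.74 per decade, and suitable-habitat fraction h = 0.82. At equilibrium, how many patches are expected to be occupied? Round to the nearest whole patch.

p* = h − e/c = 0.82 − 0.5736 = 0.2464.
Expected occupied patches = N × p* = 296 × 0.2464 = 72.92 ≈ 73.

73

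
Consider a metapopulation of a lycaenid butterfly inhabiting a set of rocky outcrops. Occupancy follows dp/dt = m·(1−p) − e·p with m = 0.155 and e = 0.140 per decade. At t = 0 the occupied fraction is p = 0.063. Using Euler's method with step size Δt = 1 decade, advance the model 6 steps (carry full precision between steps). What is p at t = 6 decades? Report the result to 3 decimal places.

Update rule: p ← p + [m·(1−p) − e·p]·Δt with Δt = 1.
t = 1: p = 0.06300 + (+0.13642) = 0.19942
t = 2: p = 0.19942 + (+0.09617) = 0.29559
t = 3: p = 0.29559 + (+0.06780) = 0.36339
t = 4: p = 0.36339 + (+0.04780) = 0.41119
t = 5: p = 0.41119 + (+0.03370) = 0.44489
t = 6: p = 0.44489 + (+0.02376) = 0.46865

0.469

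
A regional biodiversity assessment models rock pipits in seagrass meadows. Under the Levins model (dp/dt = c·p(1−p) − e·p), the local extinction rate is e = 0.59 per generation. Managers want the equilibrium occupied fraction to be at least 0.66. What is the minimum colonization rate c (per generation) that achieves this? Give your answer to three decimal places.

1.735

p* = 1 − e/c ≥ 0.66 requires e/c ≤ 0.3400, i.e. c ≥ e/0.3400.
c_min = 0.59/0.3400 = 1.7353.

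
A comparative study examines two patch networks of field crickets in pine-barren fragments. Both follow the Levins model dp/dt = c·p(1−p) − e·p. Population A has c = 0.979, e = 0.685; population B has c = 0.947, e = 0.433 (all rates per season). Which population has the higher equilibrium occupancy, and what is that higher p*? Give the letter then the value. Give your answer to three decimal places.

A: p*_A = 1 − 0.685/0.979 = 0.3003.
B: p*_B = 1 − 0.433/0.947 = 0.5428.
B is higher at 0.5428.

B, 0.543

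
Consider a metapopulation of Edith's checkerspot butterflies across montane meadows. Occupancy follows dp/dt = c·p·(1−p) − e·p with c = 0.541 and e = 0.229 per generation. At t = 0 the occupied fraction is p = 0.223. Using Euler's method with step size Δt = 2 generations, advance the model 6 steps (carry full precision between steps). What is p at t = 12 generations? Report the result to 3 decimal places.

Update rule: p ← p + [c·p·(1−p) − e·p]·Δt with Δt = 2.
  1  |  dp/dt·Δt = +0.085345  |  p_1 = 0.308345
  2  |  dp/dt·Δt = +0.089534  |  p_2 = 0.397880
  3  |  dp/dt·Δt = +0.076987  |  p_3 = 0.474867
  4  |  dp/dt·Δt = +0.052327  |  p_4 = 0.527194
  5  |  dp/dt·Δt = +0.028245  |  p_5 = 0.555439
  6  |  dp/dt·Δt = +0.012783  |  p_6 = 0.568223

0.568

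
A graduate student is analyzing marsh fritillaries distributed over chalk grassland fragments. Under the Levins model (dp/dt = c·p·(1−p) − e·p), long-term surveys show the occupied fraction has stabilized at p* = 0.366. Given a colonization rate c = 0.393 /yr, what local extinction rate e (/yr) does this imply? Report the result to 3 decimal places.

0.249

At equilibrium c(1−p*) = e.
e = 0.393 × (1 − 0.366) = 0.393 × 0.6340 = 0.2492.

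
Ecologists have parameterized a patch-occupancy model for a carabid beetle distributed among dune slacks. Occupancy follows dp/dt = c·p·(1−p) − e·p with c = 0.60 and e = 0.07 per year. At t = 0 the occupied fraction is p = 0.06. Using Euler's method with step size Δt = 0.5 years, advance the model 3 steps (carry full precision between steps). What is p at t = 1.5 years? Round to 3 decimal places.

Update rule: p ← p + [c·p·(1−p) − e·p]·Δt with Δt = 0.5.
p: 0.06000 → 0.07482  (Δp = +0.01482)
p: 0.07482 → 0.09297  (Δp = +0.01815)
p: 0.09297 → 0.11501  (Δp = +0.02204)

0.115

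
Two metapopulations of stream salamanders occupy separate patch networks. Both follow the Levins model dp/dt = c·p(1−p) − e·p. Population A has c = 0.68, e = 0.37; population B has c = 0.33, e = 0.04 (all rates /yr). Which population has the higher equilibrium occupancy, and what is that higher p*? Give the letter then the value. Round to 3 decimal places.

B, 0.879

A: p*_A = 1 − 0.37/0.68 = 0.4559.
B: p*_B = 1 − 0.04/0.33 = 0.8788.
B is higher at 0.8788.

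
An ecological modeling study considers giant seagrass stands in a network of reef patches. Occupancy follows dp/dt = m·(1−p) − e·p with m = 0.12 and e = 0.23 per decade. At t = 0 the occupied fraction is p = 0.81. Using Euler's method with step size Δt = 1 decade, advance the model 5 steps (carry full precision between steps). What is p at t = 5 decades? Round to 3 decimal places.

0.397

Update rule: p ← p + [m·(1−p) − e·p]·Δt with Δt = 1.
  1  |  dp/dt·Δt = -0.163500  |  p_1 = 0.646500
  2  |  dp/dt·Δt = -0.106275  |  p_2 = 0.540225
  3  |  dp/dt·Δt = -0.069079  |  p_3 = 0.471146
  4  |  dp/dt·Δt = -0.044901  |  p_4 = 0.426245
  5  |  dp/dt·Δt = -0.029186  |  p_5 = 0.397059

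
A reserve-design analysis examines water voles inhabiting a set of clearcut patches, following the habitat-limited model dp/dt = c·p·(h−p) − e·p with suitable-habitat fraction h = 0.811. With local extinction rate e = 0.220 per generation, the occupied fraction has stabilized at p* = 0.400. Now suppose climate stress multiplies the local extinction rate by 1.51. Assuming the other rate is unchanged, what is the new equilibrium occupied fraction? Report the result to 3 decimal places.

Balance c(h−p*) = e gives c = e/(0.811 − 0.40000) = 0.220/0.41100 = 0.53528.
New p* = 0.811 − e/c = 0.811 − 0.33220/0.53528 = 0.19039.

0.190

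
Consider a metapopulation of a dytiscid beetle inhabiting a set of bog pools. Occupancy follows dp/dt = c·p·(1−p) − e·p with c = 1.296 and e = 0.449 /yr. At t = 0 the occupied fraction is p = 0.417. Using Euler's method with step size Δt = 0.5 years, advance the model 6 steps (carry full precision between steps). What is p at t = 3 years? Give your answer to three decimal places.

Update rule: p ← p + [c·p·(1−p) − e·p]·Δt with Δt = 0.5.
p: 0.41700 → 0.48092  (Δp = +0.06392)
p: 0.48092 → 0.53472  (Δp = +0.05380)
p: 0.53472 → 0.57589  (Δp = +0.04117)
p: 0.57589 → 0.60487  (Δp = +0.02898)
p: 0.60487 → 0.62395  (Δp = +0.01908)
p: 0.62395 → 0.63592  (Δp = +0.01197)

0.636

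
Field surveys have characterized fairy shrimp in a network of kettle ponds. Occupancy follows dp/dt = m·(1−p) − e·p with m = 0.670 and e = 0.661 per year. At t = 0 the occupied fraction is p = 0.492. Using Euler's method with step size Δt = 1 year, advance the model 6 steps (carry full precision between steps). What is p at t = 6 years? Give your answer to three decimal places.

0.503

Update rule: p ← p + [m·(1−p) − e·p]·Δt with Δt = 1.
p: 0.49200 → 0.50715  (Δp = +0.01515)
p: 0.50715 → 0.50213  (Δp = -0.00501)
p: 0.50213 → 0.50379  (Δp = +0.00166)
p: 0.50379 → 0.50324  (Δp = -0.00055)
p: 0.50324 → 0.50343  (Δp = +0.00018)
p: 0.50343 → 0.50337  (Δp = -0.00006)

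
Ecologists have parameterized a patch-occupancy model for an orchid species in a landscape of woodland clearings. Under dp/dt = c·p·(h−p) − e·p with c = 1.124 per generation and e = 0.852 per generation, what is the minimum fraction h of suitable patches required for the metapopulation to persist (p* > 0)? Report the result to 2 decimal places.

p* = h − e/c is positive only when h > e/c.
h_min = e/c = 0.852/1.124 = 0.7580.

0.76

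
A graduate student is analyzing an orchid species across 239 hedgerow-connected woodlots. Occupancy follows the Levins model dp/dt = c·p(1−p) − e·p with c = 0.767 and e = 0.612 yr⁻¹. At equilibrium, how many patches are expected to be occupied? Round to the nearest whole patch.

48

p* = 1 − e/c = 1 − 0.612/0.767 = 0.2021.
Expected occupied patches = N × p* = 239 × 0.2021 = 48.30 ≈ 48.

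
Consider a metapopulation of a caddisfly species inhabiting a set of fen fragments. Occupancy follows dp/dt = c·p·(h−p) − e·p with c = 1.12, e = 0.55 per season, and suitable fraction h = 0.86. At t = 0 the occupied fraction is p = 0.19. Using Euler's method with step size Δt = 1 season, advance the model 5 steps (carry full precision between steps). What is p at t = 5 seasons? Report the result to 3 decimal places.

Update rule: p ← p + [c·p·(h−p) − e·p]·Δt with Δt = 1.
  1  |  dp/dt·Δt = +0.038076  |  p_1 = 0.228076
  2  |  dp/dt·Δt = +0.035980  |  p_2 = 0.264056
  3  |  dp/dt·Δt = +0.031015  |  p_3 = 0.295071
  4  |  dp/dt·Δt = +0.024408  |  p_4 = 0.319480
  5  |  dp/dt·Δt = +0.017694  |  p_5 = 0.337173

0.337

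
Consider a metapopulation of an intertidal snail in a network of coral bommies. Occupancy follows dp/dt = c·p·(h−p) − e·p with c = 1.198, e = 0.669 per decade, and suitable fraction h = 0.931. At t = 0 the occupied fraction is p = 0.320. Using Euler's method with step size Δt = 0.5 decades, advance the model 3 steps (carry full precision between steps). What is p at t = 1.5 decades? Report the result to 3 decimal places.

0.345

Update rule: p ← p + [c·p·(h−p) − e·p]·Δt with Δt = 0.5.
t = 0.5: p = 0.32000 + (+0.01008) = 0.33008
t = 1: p = 0.33008 + (+0.00840) = 0.33848
t = 1.5: p = 0.33848 + (+0.00691) = 0.34539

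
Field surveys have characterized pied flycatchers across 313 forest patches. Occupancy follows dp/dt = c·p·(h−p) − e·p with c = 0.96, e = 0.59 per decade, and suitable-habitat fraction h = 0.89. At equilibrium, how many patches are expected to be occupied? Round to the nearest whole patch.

86

p* = h − e/c = 0.89 − 0.6146 = 0.2754.
Expected occupied patches = N × p* = 313 × 0.2754 = 86.21 ≈ 86.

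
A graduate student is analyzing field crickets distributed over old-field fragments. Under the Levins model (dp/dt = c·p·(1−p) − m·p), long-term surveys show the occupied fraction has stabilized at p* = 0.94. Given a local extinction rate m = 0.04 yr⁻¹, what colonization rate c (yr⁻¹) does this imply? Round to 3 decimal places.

At equilibrium c(1−p*) = m, so c = m/(1−p*).
c = 0.04/(1 − 0.94) = 0.04/0.0600 = 0.6667.

0.667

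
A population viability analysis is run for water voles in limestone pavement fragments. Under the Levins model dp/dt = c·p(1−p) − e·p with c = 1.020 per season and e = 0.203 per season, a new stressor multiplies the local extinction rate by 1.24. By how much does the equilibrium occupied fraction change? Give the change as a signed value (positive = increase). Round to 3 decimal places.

Before: p* = 1 − 0.203/1.020 = 0.8010.
After the change, c = 1.02, e = 0.25172, so p* = 1 − 0.25172/1.02 = 0.7532.
Δp* = 0.7532 − 0.8010 = -0.0478.

-0.048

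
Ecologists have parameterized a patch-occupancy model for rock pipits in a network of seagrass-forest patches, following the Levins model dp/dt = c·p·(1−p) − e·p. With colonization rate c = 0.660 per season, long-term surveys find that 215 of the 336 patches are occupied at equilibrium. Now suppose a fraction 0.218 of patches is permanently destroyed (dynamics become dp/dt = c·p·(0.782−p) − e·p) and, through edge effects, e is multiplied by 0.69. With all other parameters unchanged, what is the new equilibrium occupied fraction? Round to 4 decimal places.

Observed p* = 215/336 = 0.63988.
Balance c(1−p*) = e gives e = 0.660×(1 − 0.63988) = 0.23768.
New p* = 0.782 − e/c = 0.782 − 0.16400/0.66000 = 0.53352.

0.5335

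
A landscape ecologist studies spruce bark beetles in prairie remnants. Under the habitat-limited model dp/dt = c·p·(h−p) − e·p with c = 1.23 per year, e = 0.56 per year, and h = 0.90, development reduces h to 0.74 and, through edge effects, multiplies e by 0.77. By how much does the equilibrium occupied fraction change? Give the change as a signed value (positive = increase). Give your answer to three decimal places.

-0.055

Before: p* = h − e/c = 0.90 − 0.56/1.23 = 0.90 − 0.4553 = 0.4447.
After: c = 1.23, e = 0.4312, h = 0.74; p* = 0.74 − 0.4312/1.23 = 0.3894.
Δp* = 0.3894 − 0.4447 = -0.0553.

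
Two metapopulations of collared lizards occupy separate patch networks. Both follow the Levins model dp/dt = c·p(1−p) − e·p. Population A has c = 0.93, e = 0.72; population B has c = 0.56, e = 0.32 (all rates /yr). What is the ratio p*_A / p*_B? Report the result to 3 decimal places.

0.527

A: p*_A = 1 − 0.72/0.93 = 0.2258.
B: p*_B = 1 − 0.32/0.56 = 0.4286.
p*_A / p*_B = 0.2258/0.4286 = 0.5269.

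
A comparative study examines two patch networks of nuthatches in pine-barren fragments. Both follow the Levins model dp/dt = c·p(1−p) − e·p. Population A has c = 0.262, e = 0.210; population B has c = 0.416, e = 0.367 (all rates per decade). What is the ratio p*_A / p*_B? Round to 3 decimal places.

1.685

A: p*_A = 1 − 0.210/0.262 = 0.1985.
B: p*_B = 1 − 0.367/0.416 = 0.1178.
p*_A / p*_B = 0.1985/0.1178 = 1.6850.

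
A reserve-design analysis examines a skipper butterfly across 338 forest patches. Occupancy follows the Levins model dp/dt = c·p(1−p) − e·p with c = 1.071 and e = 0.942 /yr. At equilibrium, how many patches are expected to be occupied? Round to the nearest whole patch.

p* = 1 − e/c = 1 − 0.942/1.071 = 0.1204.
Expected occupied patches = N × p* = 338 × 0.1204 = 40.71 ≈ 41.

41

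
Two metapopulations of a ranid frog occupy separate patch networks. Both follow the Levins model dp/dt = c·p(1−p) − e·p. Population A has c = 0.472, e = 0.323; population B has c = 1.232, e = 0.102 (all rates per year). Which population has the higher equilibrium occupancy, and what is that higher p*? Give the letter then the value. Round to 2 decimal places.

A: p*_A = 1 − 0.323/0.472 = 0.3157.
B: p*_B = 1 − 0.102/1.232 = 0.9172.
B is higher at 0.9172.

B, 0.92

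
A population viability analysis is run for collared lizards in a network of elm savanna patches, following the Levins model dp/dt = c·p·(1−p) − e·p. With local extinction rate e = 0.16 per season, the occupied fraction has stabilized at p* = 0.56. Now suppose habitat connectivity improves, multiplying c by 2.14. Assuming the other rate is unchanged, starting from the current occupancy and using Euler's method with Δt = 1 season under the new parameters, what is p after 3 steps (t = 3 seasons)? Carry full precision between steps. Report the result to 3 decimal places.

Balance c(1−p*) = e gives c = e/(1 − 0.56000) = 0.16/0.44000 = 0.36364.
Starting from p₀ = 0.56000; update p ← p + (dp/dt)·Δt with the new parameters.
p: 0.56000 → 0.66214  (Δp = +0.10214)
p: 0.66214 → 0.73029  (Δp = +0.06814)
p: 0.73029 → 0.76672  (Δp = +0.03643)

0.767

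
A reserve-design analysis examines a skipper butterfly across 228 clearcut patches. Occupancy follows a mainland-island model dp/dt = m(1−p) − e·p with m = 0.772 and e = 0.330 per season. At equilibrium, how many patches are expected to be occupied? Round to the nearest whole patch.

p* = m/(m+e) = 0.772/1.1020 = 0.7005.
Expected occupied patches = N × p* = 228 × 0.7005 = 159.72 ≈ 160.

160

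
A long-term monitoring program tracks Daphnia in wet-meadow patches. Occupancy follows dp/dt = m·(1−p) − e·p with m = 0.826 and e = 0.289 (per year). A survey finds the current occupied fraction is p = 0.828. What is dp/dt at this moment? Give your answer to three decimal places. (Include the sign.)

Colonization term: m·(1−p) = 0.826×0.1720 = 0.14207.
Extinction term: e·p = 0.23929.
dp/dt = 0.14207 − 0.23929 = -0.09722.

-0.097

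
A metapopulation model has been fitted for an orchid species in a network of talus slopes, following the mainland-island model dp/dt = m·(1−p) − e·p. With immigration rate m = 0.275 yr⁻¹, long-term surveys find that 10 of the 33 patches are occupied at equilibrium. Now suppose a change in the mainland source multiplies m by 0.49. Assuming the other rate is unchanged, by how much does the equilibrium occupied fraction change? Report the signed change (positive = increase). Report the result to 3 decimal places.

Observed p* = 10/33 = 0.30303.
Balance m(1−p*) = e·p* gives e = m(1−p*)/p* = 0.275×0.69697/0.30303 = 0.63250.
New p* = m/(m+e) = 0.13475/(0.13475+0.63250) = 0.17563.
Δp* = 0.17563 − 0.30303 = -0.12740.

-0.127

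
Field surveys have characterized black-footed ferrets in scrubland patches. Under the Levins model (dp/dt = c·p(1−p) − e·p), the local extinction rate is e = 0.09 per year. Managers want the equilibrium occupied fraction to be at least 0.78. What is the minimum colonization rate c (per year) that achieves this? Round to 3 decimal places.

p* = 1 − e/c ≥ 0.78 requires e/c ≤ 0.2200, i.e. c ≥ e/0.2200.
c_min = 0.09/0.2200 = 0.4091.

0.409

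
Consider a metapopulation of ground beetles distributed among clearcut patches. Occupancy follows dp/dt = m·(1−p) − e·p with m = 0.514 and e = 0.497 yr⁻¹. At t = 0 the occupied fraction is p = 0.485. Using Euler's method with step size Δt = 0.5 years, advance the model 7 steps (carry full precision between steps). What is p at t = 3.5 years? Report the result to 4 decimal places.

0.5082

Update rule: p ← p + [m·(1−p) − e·p]·Δt with Δt = 0.5.
step 1: Δp = +0.01183, p = 0.49683
step 2: Δp = +0.00585, p = 0.50268
step 3: Δp = +0.00289, p = 0.50558
step 4: Δp = +0.00143, p = 0.50701
step 5: Δp = +0.00071, p = 0.50772
step 6: Δp = +0.00035, p = 0.50807
step 7: Δp = +0.00017, p = 0.50824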